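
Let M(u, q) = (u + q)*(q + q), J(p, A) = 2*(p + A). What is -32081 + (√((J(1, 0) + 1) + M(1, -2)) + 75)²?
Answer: -26449 + 150*√7 ≈ -26052.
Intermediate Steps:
J(p, A) = 2*A + 2*p (J(p, A) = 2*(A + p) = 2*A + 2*p)
M(u, q) = 2*q*(q + u) (M(u, q) = (q + u)*(2*q) = 2*q*(q + u))
-32081 + (√((J(1, 0) + 1) + M(1, -2)) + 75)² = -32081 + (√(((2*0 + 2*1) + 1) + 2*(-2)*(-2 + 1)) + 75)² = -32081 + (√(((0 + 2) + 1) + 2*(-2)*(-1)) + 75)² = -32081 + (√((2 + 1) + 4) + 75)² = -32081 + (√(3 + 4) + 75)² = -32081 + (√7 + 75)² = -32081 + (75 + √7)²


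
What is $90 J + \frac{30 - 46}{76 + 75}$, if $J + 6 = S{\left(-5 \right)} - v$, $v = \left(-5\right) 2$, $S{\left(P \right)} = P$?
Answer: $- \frac{13606}{151} \approx -90.106$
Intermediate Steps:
$v = -10$
$J = -1$ ($J = -6 - -5 = -6 + \left(-5 + 10\right) = -6 + 5 = -1$)
$90 J + \frac{30 - 46}{76 + 75} = 90 \left(-1\right) + \frac{30 - 46}{76 + 75} = -90 - \frac{16}{151} = - \frac{13606}{151}$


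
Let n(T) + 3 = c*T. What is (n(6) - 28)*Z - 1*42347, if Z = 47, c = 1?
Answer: -43522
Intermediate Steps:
n(T) = -3 + T (n(T) = -3 + 1*T = -3 + T)
(n(6) - 28)*Z - 1*42347 = ((-3 + 6) - 28)*47 - 1*42347 = (3 - 28)*47 - 42347 = -25*47 - 42347 = -1175 - 42347 = -43522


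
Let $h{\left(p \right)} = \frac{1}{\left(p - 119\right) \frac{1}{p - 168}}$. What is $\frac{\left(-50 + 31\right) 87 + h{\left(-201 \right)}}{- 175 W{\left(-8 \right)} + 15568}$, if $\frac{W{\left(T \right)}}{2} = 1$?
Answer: $- \frac{75513}{695680} \approx -0.10855$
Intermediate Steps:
$W{\left(T \right)} = 2$ ($W{\left(T \right)} = 2 \cdot 1 = 2$)
$h{\left(p \right)} = \frac{-168 + p}{-119 + p}$ ($h{\left(p \right)} = \frac{1}{\left(-119 + p\right) \frac{1}{-168 + p}} = \frac{1}{\frac{1}{-168 + p} \left(-119 + p\right)} = \frac{-168 + p}{-119 + p}$)
$\frac{\left(-50 + 31\right) 87 + h{\left(-201 \right)}}{- 175 W{\left(-8 \right)} + 15568} = \frac{\left(-50 + 31\right) 87 + \frac{-168 - 201}{-119 - 201}}{\left(-175\right) 2 + 15568} = \frac{\left(-19\right) 87 + \frac{1}{-320} \left(-369\right)}{-350 + 15568} = \frac{-1653 - - \frac{369}{320}}{15218} = \left(-1653 + \frac{369}{320}\right) \frac{1}{15218} = \left(- \frac{528591}{320}\right) \frac{1}{15218} = - \frac{75513}{695680}$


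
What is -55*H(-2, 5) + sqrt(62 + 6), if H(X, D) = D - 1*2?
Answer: -165 + 2*sqrt(17) ≈ -156.75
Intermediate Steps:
H(X, D) = -2 + D (H(X, D) = D - 2 = -2 + D)
-55*H(-2, 5) + sqrt(62 + 6) = -55*(-2 + 5) + sqrt(62 + 6) = -55*3 + sqrt(68) = -165 + 2*sqrt(17)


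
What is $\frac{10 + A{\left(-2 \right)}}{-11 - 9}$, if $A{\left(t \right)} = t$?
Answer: $- \frac{2}{5} \approx -0.4$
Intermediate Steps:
$\frac{10 + A{\left(-2 \right)}}{-11 - 9} = \frac{10 - 2}{-11 - 9} = \frac{1}{-20} \cdot 8 = \left(- \frac{1}{20}\right) 8 = - \frac{2}{5}$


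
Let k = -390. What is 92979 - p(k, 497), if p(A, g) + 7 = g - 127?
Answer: 92616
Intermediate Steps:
p(A, g) = -134 + g (p(A, g) = -7 + (g - 127) = -7 + (-127 + g) = -134 + g)
92979 - p(k, 497) = 92979 - (-134 + 497) = 92979 - 1*363 = 92979 - 363 = 92616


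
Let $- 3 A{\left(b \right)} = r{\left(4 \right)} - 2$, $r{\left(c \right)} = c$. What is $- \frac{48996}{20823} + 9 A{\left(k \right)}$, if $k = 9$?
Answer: $- \frac{57978}{6941} \approx -8.353$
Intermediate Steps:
$A{\left(b \right)} = - \frac{2}{3}$ ($A{\left(b \right)} = - \frac{4 - 2}{3} = \left(- \frac{1}{3}\right) 2 = - \frac{2}{3}$)
$- \frac{48996}{20823} + 9 A{\left(k \right)} = - \frac{48996}{20823} + 9 \left(- \frac{2}{3}\right) = - \frac{48996}{20823} - 6 = \left(-1\right) \frac{16332}{6941} - 6 = - \frac{16332}{6941} - 6 = - \frac{57978}{6941}$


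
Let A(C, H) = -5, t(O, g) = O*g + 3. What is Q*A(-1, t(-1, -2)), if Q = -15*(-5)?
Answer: -375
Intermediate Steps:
t(O, g) = 3 + O*g
Q = 75
Q*A(-1, t(-1, -2)) = 75*(-5) = -375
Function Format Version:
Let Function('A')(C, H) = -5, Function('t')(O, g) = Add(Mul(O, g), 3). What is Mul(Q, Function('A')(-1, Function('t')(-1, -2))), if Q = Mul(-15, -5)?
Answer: -375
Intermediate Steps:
Function('t')(O, g) = Add(3, Mul(O, g))
Q = 75
Mul(Q, Function('A')(-1, Function('t')(-1, -2))) = Mul(75, -5) = -375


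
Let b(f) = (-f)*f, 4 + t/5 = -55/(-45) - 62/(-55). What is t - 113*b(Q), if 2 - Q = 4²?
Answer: 2191835/99 ≈ 22140.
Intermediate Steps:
Q = -14 (Q = 2 - 1*4² = 2 - 1*16 = 2 - 16 = -14)
t = -817/99 (t = -20 + 5*(-55/(-45) - 62/(-55)) = -20 + 5*(-55*(-1/45) - 62*(-1/55)) = -20 + 5*(11/9 + 62/55) = -20 + 5*(1163/495) = -20 + 1163/99 = -817/99 ≈ -8.2525)
b(f) = -f²
t - 113*b(Q) = -817/99 - (-113)*(-14)² = -817/99 - (-113)*196 = -817/99 - 113*(-196) = -817/99 + 22148 = 2191835/99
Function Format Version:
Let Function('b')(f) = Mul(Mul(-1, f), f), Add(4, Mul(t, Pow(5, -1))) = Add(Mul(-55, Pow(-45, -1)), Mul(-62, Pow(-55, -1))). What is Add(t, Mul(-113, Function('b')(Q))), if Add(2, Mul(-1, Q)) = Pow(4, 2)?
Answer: Rational(2191835, 99) ≈ 22140.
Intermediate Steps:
Q = -14 (Q = Add(2, Mul(-1, Pow(4, 2))) = Add(2, Mul(-1, 16)) = Add(2, -16) = -14)
t = Rational(-817, 99) (t = Add(-20, Mul(5, Add(Mul(-55, Pow(-45, -1)), Mul(-62, Pow(-55, -1))))) = Add(-20, Mul(5, Add(Mul(-55, Rational(-1, 45)), Mul(-62, Rational(-1, 55))))) = Add(-20, Mul(5, Add(Rational(11, 9), Rational(62, 55)))) = Add(-20, Mul(5, Rational(1163, 495))) = Add(-20, Rational(1163, 99)) = Rational(-817, 99) ≈ -8.2525)
Function('b')(f) = Mul(-1, Pow(f, 2))
Add(t, Mul(-113, Function('b')(Q))) = Add(Rational(-817, 99), Mul(-113, Mul(-1, Pow(-14, 2)))) = Add(Rational(-817, 99), Mul(-113, Mul(-1, 196))) = Add(Rational(-817, 99), Mul(-113, -196)) = Add(Rational(-817, 99), 22148) = Rational(2191835, 99)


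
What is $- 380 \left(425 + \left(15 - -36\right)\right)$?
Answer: $-180880$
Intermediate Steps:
$- 380 \left(425 + \left(15 - -36\right)\right) = - 380 \left(425 + \left(15 + 36\right)\right) = - 380 \left(425 + 51\right) = \left(-380\right) 476 = -180880$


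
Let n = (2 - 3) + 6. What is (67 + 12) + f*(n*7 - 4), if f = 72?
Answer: 2311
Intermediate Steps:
n = 5 (n = -1 + 6 = 5)
(67 + 12) + f*(n*7 - 4) = (67 + 12) + 72*(5*7 - 4) = 79 + 72*(35 - 4) = 79 + 72*31 = 79 + 2232 = 2311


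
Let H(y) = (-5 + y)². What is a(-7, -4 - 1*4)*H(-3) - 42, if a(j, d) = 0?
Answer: -42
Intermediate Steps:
a(-7, -4 - 1*4)*H(-3) - 42 = 0*(-5 - 3)² - 42 = 0*(-8)² - 42 = 0*64 - 42 = 0 - 42 = -42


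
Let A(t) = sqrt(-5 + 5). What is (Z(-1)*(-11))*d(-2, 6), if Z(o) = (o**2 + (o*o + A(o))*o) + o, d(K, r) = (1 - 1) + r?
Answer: 66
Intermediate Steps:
A(t) = 0 (A(t) = sqrt(0) = 0)
d(K, r) = r (d(K, r) = 0 + r = r)
Z(o) = o + o**2 + o**3 (Z(o) = (o**2 + (o*o + 0)*o) + o = (o**2 + (o**2 + 0)*o) + o = (o**2 + o**2*o) + o = (o**2 + o**3) + o = o + o**2 + o**3)
(Z(-1)*(-11))*d(-2, 6) = (-(1 - 1 + (-1)**2)*(-11))*6 = (-(1 - 1 + 1)*(-11))*6 = (-1*1*(-11))*6 = -1*(-11)*6 = 11*6 = 66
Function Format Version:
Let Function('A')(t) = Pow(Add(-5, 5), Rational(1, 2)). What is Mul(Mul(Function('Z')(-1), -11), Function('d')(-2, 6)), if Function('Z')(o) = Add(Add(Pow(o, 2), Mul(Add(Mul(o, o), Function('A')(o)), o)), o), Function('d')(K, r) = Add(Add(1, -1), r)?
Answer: 66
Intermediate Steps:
Function('A')(t) = 0 (Function('A')(t) = Pow(0, Rational(1, 2)) = 0)
Function('d')(K, r) = r (Function('d')(K, r) = Add(0, r) = r)
Function('Z')(o) = Add(o, Pow(o, 2), Pow(o, 3)) (Function('Z')(o) = Add(Add(Pow(o, 2), Mul(Add(Mul(o, o), 0), o)), o) = Add(Add(Pow(o, 2), Mul(Add(Pow(o, 2), 0), o)), o) = Add(Add(Pow(o, 2), Mul(Pow(o, 2), o)), o) = Add(Add(Pow(o, 2), Pow(o, 3)), o) = Add(o, Pow(o, 2), Pow(o, 3)))
Mul(Mul(Function('Z')(-1), -11), Function('d')(-2, 6)) = Mul(Mul(Mul(-1, Add(1, -1, Pow(-1, 2))), -11), 6) = Mul(Mul(Mul(-1, Add(1, -1, 1)), -11), 6) = Mul(Mul(Mul(-1, 1), -11), 6) = Mul(Mul(-1, -11), 6) = Mul(11, 6) = 66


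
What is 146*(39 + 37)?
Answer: 11096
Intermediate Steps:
146*(39 + 37) = 146*76 = 11096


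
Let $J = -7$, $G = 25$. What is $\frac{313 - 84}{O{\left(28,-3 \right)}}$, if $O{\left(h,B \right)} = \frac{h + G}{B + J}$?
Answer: $- \frac{2290}{53} \approx -43.208$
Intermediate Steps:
$O{\left(h,B \right)} = \frac{25 + h}{-7 + B}$ ($O{\left(h,B \right)} = \frac{h + 25}{B - 7} = \frac{25 + h}{-7 + B}$)
$\frac{313 - 84}{O{\left(28,-3 \right)}} = \frac{313 - 84}{\frac{1}{-7 - 3} \left(25 + 28\right)} = \frac{229}{\frac{1}{-10} \cdot 53} = \frac{229}{\left(- \frac{1}{10}\right) 53} = \frac{229}{- \frac{53}{10}} = 229 \left(- \frac{10}{53}\right) = - \frac{2290}{53}$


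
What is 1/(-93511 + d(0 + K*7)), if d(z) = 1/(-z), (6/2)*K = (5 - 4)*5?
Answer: -35/3272888 ≈ -1.0694e-5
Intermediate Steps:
K = 5/3 (K = ((5 - 4)*5)/3 = (1*5)/3 = (1/3)*5 = 5/3 ≈ 1.6667)
d(z) = -1/z
1/(-93511 + d(0 + K*7)) = 1/(-93511 - 1/(0 + (5/3)*7)) = 1/(-93511 - 1/(0 + 35/3)) = 1/(-93511 - 1/35/3) = 1/(-93511 - 1*3/35) = 1/(-93511 - 3/35) = 1/(-3272888/35) = -35/3272888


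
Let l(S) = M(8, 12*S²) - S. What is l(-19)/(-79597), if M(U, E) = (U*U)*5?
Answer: -339/79597 ≈ -0.0042590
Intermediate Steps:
M(U, E) = 5*U² (M(U, E) = U²*5 = 5*U²)
l(S) = 320 - S (l(S) = 5*8² - S = 5*64 - S = 320 - S)
l(-19)/(-79597) = (320 - 1*(-19))/(-79597) = (320 + 19)*(-1/79597) = 339*(-1/79597) = -339/79597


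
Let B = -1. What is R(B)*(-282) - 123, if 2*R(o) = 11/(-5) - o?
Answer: 231/5 ≈ 46.200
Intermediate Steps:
R(o) = -11/10 - o/2 (R(o) = (11/(-5) - o)/2 = (11*(-⅕) - o)/2 = (-11/5 - o)/2 = -11/10 - o/2)
R(B)*(-282) - 123 = (-11/10 - ½*(-1))*(-282) - 123 = (-11/10 + ½)*(-282) - 123 = -⅗*(-282) - 123 = 846/5 - 123 = 231/5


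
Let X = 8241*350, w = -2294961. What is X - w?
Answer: 5179311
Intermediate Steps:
X = 2884350
X - w = 2884350 - 1*(-2294961) = 2884350 + 2294961 = 5179311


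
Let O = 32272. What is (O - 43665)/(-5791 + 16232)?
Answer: -11393/10441 ≈ -1.0912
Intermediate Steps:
(O - 43665)/(-5791 + 16232) = (32272 - 43665)/(-5791 + 16232) = -11393/10441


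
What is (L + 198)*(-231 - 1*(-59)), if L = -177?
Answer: -3612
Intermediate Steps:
(L + 198)*(-231 - 1*(-59)) = (-177 + 198)*(-231 - 1*(-59)) = 21*(-231 + 59) = 21*(-172) = -3612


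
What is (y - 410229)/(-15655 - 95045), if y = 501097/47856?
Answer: 19631417927/5297659200 ≈ 3.7057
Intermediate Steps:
y = 501097/47856 (y = 501097*(1/47856) = 501097/47856 ≈ 10.471)
(y - 410229)/(-15655 - 95045) = (501097/47856 - 410229)/(-15655 - 95045) = -19631417927/47856/(-110700) = -19631417927/47856*(-1/110700) = 19631417927/5297659200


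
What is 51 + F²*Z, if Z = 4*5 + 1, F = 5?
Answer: 576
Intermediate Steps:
Z = 21 (Z = 20 + 1 = 21)
51 + F²*Z = 51 + 5²*21 = 51 + 25*21 = 51 + 525 = 576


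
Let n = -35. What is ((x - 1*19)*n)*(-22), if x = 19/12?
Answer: -80465/6 ≈ -13411.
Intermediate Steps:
x = 19/12 (x = 19*(1/12) = 19/12 ≈ 1.5833)
((x - 1*19)*n)*(-22) = ((19/12 - 1*19)*(-35))*(-22) = ((19/12 - 19)*(-35))*(-22) = -209/12*(-35)*(-22) = (7315/12)*(-22) = -80465/6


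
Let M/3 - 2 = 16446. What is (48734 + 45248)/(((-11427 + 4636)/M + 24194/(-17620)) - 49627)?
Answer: -416897093760/220148346371 ≈ -1.8937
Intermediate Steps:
M = 49344 (M = 6 + 3*16446 = 6 + 49338 = 49344)
(48734 + 45248)/(((-11427 + 4636)/M + 24194/(-17620)) - 49627) = (48734 + 45248)/(((-11427 + 4636)/49344 + 24194/(-17620)) - 49627) = 93982/((-6791*1/49344 + 24194*(-1/17620)) - 49627) = 93982/((-6791/49344 - 12097/8810) - 49627) = 93982/(-328371539/217360320 - 49627) = 93982/(-10787268972179/217360320) = 93982*(-217360320/10787268972179) = -416897093760/220148346371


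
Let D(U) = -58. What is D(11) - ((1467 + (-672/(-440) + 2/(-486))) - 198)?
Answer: -17755712/13365 ≈ -1328.5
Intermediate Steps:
D(11) - ((1467 + (-672/(-440) + 2/(-486))) - 198) = -58 - ((1467 + (-672/(-440) + 2/(-486))) - 198) = -58 - ((1467 + (-672*(-1/440) + 2*(-1/486))) - 198) = -58 - ((1467 + (84/55 - 1/243)) - 198) = -58 - ((1467 + 20357/13365) - 198) = -58 - (19626812/13365 - 198) = -58 - 1*16980542/13365 = -58 - 16980542/13365 = -17755712/13365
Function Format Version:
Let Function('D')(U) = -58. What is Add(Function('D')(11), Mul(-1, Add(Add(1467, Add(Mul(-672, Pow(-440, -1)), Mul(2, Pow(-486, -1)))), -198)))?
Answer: Rational(-17755712, 13365) ≈ -1328.5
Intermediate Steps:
Add(Function('D')(11), Mul(-1, Add(Add(1467, Add(Mul(-672, Pow(-440, -1)), Mul(2, Pow(-486, -1)))), -198))) = Add(-58, Mul(-1, Add(Add(1467, Add(Mul(-672, Pow(-440, -1)), Mul(2, Pow(-486, -1)))), -198))) = Add(-58, Mul(-1, Add(Add(1467, Add(Mul(-672, Rational(-1, 440)), Mul(2, Rational(-1, 486)))), -198))) = Add(-58, Mul(-1, Add(Add(1467, Add(Rational(84, 55), Rational(-1, 243))), -198))) = Add(-58, Mul(-1, Add(Add(1467, Rational(20357, 13365)), -198))) = Add(-58, Mul(-1, Add(Rational(19626812, 13365), -198))) = Add(-58, Mul(-1, Rational(16980542, 13365))) = Add(-58, Rational(-16980542, 13365)) = Rational(-17755712, 13365)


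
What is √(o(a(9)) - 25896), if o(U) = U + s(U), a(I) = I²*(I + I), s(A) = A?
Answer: 2*I*√5745 ≈ 151.59*I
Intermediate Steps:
a(I) = 2*I³ (a(I) = I²*(2*I) = 2*I³)
o(U) = 2*U (o(U) = U + U = 2*U)
√(o(a(9)) - 25896) = √(2*(2*9³) - 25896) = √(2*(2*729) - 25896) = √(2*1458 - 25896) = √(2916 - 25896) = √(-22980) = 2*I*√5745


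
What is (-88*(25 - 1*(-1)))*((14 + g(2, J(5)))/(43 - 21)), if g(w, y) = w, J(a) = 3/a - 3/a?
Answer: -1664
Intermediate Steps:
J(a) = 0
(-88*(25 - 1*(-1)))*((14 + g(2, J(5)))/(43 - 21)) = (-88*(25 - 1*(-1)))*((14 + 2)/(43 - 21)) = (-88*(25 + 1))*(16/22) = (-88*26)*(16*(1/22)) = -2288*8/11 = -1664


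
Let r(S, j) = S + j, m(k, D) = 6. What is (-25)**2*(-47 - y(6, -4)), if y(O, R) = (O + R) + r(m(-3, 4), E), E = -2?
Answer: -33125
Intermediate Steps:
y(O, R) = 4 + O + R (y(O, R) = (O + R) + (6 - 2) = (O + R) + 4 = 4 + O + R)
(-25)**2*(-47 - y(6, -4)) = (-25)**2*(-47 - (4 + 6 - 4)) = 625*(-47 - 1*6) = 625*(-47 - 6) = 625*(-53) = -33125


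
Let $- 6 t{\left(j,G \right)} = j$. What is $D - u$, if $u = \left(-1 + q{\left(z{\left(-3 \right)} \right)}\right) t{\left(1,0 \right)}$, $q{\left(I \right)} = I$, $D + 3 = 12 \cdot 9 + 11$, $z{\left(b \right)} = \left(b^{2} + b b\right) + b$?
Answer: $\frac{355}{3} \approx 118.33$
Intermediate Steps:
$t{\left(j,G \right)} = - \frac{j}{6}$
$z{\left(b \right)} = b + 2 b^{2}$ ($z{\left(b \right)} = \left(b^{2} + b^{2}\right) + b = 2 b^{2} + b = b + 2 b^{2}$)
$D = 116$ ($D = -3 + \left(12 \cdot 9 + 11\right) = -3 + \left(108 + 11\right) = -3 + 119 = 116$)
$u = - \frac{7}{3}$ ($u = \left(-1 - 3 \left(1 + 2 \left(-3\right)\right)\right) \left(\left(- \frac{1}{6}\right) 1\right) = \left(-1 - 3 \left(1 - 6\right)\right) \left(- \frac{1}{6}\right) = \left(-1 - -15\right) \left(- \frac{1}{6}\right) = \left(-1 + 15\right) \left(- \frac{1}{6}\right) = 14 \left(- \frac{1}{6}\right) = - \frac{7}{3} \approx -2.3333$)
$D - u = 116 - - \frac{7}{3} = 116 + \frac{7}{3} = \frac{355}{3}$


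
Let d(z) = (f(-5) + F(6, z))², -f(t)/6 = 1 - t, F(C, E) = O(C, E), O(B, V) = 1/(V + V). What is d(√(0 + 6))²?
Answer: (432 - √6)⁴/20736 ≈ 1.6418e+6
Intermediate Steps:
O(B, V) = 1/(2*V)
F(C, E) = 1/(2*E)
f(t) = -6 + 6*t (f(t) = -6*(1 - t) = -6 + 6*t)
d(z) = (-36 + 1/(2*z))² (d(z) = ((-6 + 6*(-5)) + 1/(2*z))² = ((-6 - 30) + 1/(2*z))² = (-36 + 1/(2*z))²)
d(√(0 + 6))² = ((-1 + 72*√(0 + 6))²/(4*(√(0 + 6))²))² = ((-1 + 72*√6)²/(4*(√6)²))² = ((¼)*(⅙)*(-1 + 72*√6)²)² = ((-1 + 72*√6)²/24)² = (-1 + 72*√6)⁴/576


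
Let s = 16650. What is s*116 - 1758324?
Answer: 173076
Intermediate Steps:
s*116 - 1758324 = 16650*116 - 1758324 = 1931400 - 1758324 = 173076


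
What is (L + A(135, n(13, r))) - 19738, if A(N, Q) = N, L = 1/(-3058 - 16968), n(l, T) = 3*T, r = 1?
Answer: -392569679/20026 ≈ -19603.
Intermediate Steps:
L = -1/20026 (L = 1/(-20026) = -1/20026 ≈ -4.9935e-5)
(L + A(135, n(13, r))) - 19738 = (-1/20026 + 135) - 19738 = 2703509/20026 - 19738 = -392569679/20026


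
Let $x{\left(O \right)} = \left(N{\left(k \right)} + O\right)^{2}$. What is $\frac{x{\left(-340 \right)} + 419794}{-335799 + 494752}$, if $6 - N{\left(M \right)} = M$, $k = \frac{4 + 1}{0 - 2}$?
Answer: $\frac{2118745}{635812} \approx 3.3323$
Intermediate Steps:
$k = - \frac{5}{2}$ ($k = \frac{5}{-2} = 5 \left(- \frac{1}{2}\right) = - \frac{5}{2} \approx -2.5$)
$N{\left(M \right)} = 6 - M$
$x{\left(O \right)} = \left(\frac{17}{2} + O\right)^{2}$ ($x{\left(O \right)} = \left(\left(6 - - \frac{5}{2}\right) + O\right)^{2} = \left(\left(6 + \frac{5}{2}\right) + O\right)^{2} = \left(\frac{17}{2} + O\right)^{2}$)
$\frac{x{\left(-340 \right)} + 419794}{-335799 + 494752} = \frac{\frac{\left(17 + 2 \left(-340\right)\right)^{2}}{4} + 419794}{-335799 + 494752} = \frac{\frac{\left(17 - 680\right)^{2}}{4} + 419794}{158953} = \left(\frac{\left(-663\right)^{2}}{4} + 419794\right) \frac{1}{158953} = \left(\frac{1}{4} \cdot 439569 + 419794\right) \frac{1}{158953} = \left(\frac{439569}{4} + 419794\right) \frac{1}{158953} = \frac{2118745}{4} \cdot \frac{1}{158953} = \frac{2118745}{635812}$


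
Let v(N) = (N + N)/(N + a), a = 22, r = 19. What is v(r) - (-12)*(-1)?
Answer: -454/41 ≈ -11.073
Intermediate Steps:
v(N) = 2*N/(22 + N) (v(N) = (N + N)/(N + 22) = (2*N)/(22 + N) = 2*N/(22 + N))
v(r) - (-12)*(-1) = 2*19/(22 + 19) - (-12)*(-1) = 2*19/41 - 1*12 = 2*19*(1/41) - 12 = 38/41 - 12 = -454/41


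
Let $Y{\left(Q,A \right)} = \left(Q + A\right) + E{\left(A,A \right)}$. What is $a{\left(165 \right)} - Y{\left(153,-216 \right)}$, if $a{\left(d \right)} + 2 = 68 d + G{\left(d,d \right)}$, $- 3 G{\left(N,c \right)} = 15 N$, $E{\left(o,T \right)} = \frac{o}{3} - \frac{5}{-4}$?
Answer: $\frac{42107}{4} \approx 10527.0$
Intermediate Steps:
$E{\left(o,T \right)} = \frac{5}{4} + \frac{o}{3}$ ($E{\left(o,T \right)} = o \frac{1}{3} - - \frac{5}{4} = \frac{o}{3} + \frac{5}{4} = \frac{5}{4} + \frac{o}{3}$)
$G{\left(N,c \right)} = - 5 N$ ($G{\left(N,c \right)} = - \frac{15 N}{3} = - 5 N$)
$Y{\left(Q,A \right)} = \frac{5}{4} + Q + \frac{4 A}{3}$ ($Y{\left(Q,A \right)} = \left(Q + A\right) + \left(\frac{5}{4} + \frac{A}{3}\right) = \left(A + Q\right) + \left(\frac{5}{4} + \frac{A}{3}\right) = \frac{5}{4} + Q + \frac{4 A}{3}$)
$a{\left(d \right)} = -2 + 63 d$ ($a{\left(d \right)} = -2 + \left(68 d - 5 d\right) = -2 + 63 d$)
$a{\left(165 \right)} - Y{\left(153,-216 \right)} = \left(-2 + 63 \cdot 165\right) - \left(\frac{5}{4} + 153 + \frac{4}{3} \left(-216\right)\right) = \left(-2 + 10395\right) - \left(\frac{5}{4} + 153 - 288\right) = 10393 - - \frac{535}{4} = 10393 + \frac{535}{4} = \frac{42107}{4}$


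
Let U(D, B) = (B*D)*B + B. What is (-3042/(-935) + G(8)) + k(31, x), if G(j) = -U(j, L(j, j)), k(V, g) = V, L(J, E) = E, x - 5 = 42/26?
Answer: -454173/935 ≈ -485.75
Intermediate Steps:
x = 86/13 (x = 5 + 42/26 = 5 + 42*(1/26) = 5 + 21/13 = 86/13 ≈ 6.6154)
U(D, B) = B + D*B² (U(D, B) = D*B² + B = B + D*B²)
G(j) = -j*(1 + j²) (G(j) = -j*(1 + j*j) = -j*(1 + j²))
(-3042/(-935) + G(8)) + k(31, x) = (-3042/(-935) + (-1*8 - 1*8³)) + 31 = (-3042*(-1/935) + (-8 - 1*512)) + 31 = (3042/935 + (-8 - 512)) + 31 = (3042/935 - 520) + 31 = -483158/935 + 31 = -454173/935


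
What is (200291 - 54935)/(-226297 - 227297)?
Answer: -24226/75599 ≈ -0.32045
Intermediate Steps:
(200291 - 54935)/(-226297 - 227297) = 145356/(-453594) = 145356*(-1/453594) = -24226/75599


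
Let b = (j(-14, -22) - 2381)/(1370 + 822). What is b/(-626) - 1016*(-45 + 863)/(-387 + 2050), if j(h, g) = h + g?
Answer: -1140408285425/2281955296 ≈ -499.75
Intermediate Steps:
j(h, g) = g + h
b = -2417/2192 (b = ((-22 - 14) - 2381)/(1370 + 822) = (-36 - 2381)/2192 = -2417*1/2192 = -2417/2192 ≈ -1.1026)
b/(-626) - 1016*(-45 + 863)/(-387 + 2050) = -2417/2192/(-626) - 1016*(-45 + 863)/(-387 + 2050) = -2417/2192*(-1/626) - 1016/(1663/818) = 2417/1372192 - 1016/(1663*(1/818)) = 2417/1372192 - 1016/1663/818 = 2417/1372192 - 1016*818/1663 = 2417/1372192 - 831088/1663 = -1140408285425/2281955296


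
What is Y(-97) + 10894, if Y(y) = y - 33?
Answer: 10764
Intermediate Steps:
Y(y) = -33 + y
Y(-97) + 10894 = (-33 - 97) + 10894 = -130 + 10894 = 10764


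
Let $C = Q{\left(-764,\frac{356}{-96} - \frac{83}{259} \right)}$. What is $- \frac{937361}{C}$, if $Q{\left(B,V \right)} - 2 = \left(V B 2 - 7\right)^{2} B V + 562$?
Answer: $- \frac{439713638894313}{54593499344143281806} \approx -8.0543 \cdot 10^{-6}$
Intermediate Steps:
$Q{\left(B,V \right)} = 564 + B V \left(-7 + 2 B V\right)^{2}$ ($Q{\left(B,V \right)} = 2 + \left(\left(V B 2 - 7\right)^{2} B V + 562\right) = 2 + \left(\left(B V 2 - 7\right)^{2} B V + 562\right) = 2 + \left(\left(2 B V - 7\right)^{2} B V + 562\right) = 2 + \left(\left(-7 + 2 B V\right)^{2} B V + 562\right) = 2 + \left(B \left(-7 + 2 B V\right)^{2} V + 562\right) = 2 + \left(B V \left(-7 + 2 B V\right)^{2} + 562\right) = 2 + \left(562 + B V \left(-7 + 2 B V\right)^{2}\right) = 564 + B V \left(-7 + 2 B V\right)^{2}$)
$C = \frac{54593499344143281806}{469097433}$ ($C = 564 - 764 \left(\frac{356}{-96} - \frac{83}{259}\right) \left(-7 + 2 \left(-764\right) \left(\frac{356}{-96} - \frac{83}{259}\right)\right)^{2} = 564 - 764 \left(356 \left(- \frac{1}{96}\right) - \frac{83}{259}\right) \left(-7 + 2 \left(-764\right) \left(356 \left(- \frac{1}{96}\right) - \frac{83}{259}\right)\right)^{2} = 564 - 764 \left(- \frac{89}{24} - \frac{83}{259}\right) \left(-7 + 2 \left(-764\right) \left(- \frac{89}{24} - \frac{83}{259}\right)\right)^{2} = 564 - - \frac{4783213 \left(-7 + 2 \left(-764\right) \left(- \frac{25043}{6216}\right)\right)^{2}}{1554} = 564 - - \frac{4783213 \left(-7 + \frac{4783213}{777}\right)^{2}}{1554} = 564 - - \frac{4783213 \left(\frac{4777774}{777}\right)^{2}}{1554} = 564 - \left(- \frac{4783213}{1554}\right) \frac{22827124395076}{603729} = 564 + \frac{54593499079572329594}{469097433} = \frac{54593499344143281806}{469097433} \approx 1.1638 \cdot 10^{11}$)
$- \frac{937361}{C} = - \frac{937361}{\frac{54593499344143281806}{469097433}} = \left(-937361\right) \frac{469097433}{54593499344143281806} = - \frac{439713638894313}{54593499344143281806}$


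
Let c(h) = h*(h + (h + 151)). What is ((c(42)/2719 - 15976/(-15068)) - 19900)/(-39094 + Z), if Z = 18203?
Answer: 203777172724/213975503443 ≈ 0.95234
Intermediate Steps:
c(h) = h*(151 + 2*h) (c(h) = h*(h + (151 + h)) = h*(151 + 2*h))
((c(42)/2719 - 15976/(-15068)) - 19900)/(-39094 + Z) = (((42*(151 + 2*42))/2719 - 15976/(-15068)) - 19900)/(-39094 + 18203) = (((42*(151 + 84))*(1/2719) - 15976*(-1/15068)) - 19900)/(-20891) = (((42*235)*(1/2719) + 3994/3767) - 19900)*(-1/20891) = ((9870*(1/2719) + 3994/3767) - 19900)*(-1/20891) = ((9870/2719 + 3994/3767) - 19900)*(-1/20891) = (48039976/10242473 - 19900)*(-1/20891) = -203777172724/10242473*(-1/20891) = 203777172724/213975503443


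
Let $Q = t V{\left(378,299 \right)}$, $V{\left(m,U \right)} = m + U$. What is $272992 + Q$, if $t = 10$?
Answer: $279762$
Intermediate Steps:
$V{\left(m,U \right)} = U + m$
$Q = 6770$ ($Q = 10 \left(299 + 378\right) = 10 \cdot 677 = 6770$)
$272992 + Q = 272992 + 6770 = 279762$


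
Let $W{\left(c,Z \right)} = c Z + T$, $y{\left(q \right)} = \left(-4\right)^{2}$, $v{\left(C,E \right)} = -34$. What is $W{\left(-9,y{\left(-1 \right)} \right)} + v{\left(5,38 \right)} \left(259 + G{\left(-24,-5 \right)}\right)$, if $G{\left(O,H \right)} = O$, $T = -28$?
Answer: $-8162$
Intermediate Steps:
$y{\left(q \right)} = 16$
$W{\left(c,Z \right)} = -28 + Z c$ ($W{\left(c,Z \right)} = c Z - 28 = Z c - 28 = -28 + Z c$)
$W{\left(-9,y{\left(-1 \right)} \right)} + v{\left(5,38 \right)} \left(259 + G{\left(-24,-5 \right)}\right) = \left(-28 + 16 \left(-9\right)\right) - 34 \left(259 - 24\right) = \left(-28 - 144\right) - 7990 = -172 - 7990 = -8162$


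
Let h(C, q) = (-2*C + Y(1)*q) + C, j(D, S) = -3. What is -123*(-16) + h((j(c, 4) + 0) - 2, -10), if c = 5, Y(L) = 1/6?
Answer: 5914/3 ≈ 1971.3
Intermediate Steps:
Y(L) = 1/6
h(C, q) = -C + q/6 (h(C, q) = (-2*C + q/6) + C = -C + q/6)
-123*(-16) + h((j(c, 4) + 0) - 2, -10) = -123*(-16) + (-((-3 + 0) - 2) + (1/6)*(-10)) = 1968 + (-(-3 - 2) - 5/3) = 1968 + (-1*(-5) - 5/3) = 1968 + (5 - 5/3) = 1968 + 10/3 = 5914/3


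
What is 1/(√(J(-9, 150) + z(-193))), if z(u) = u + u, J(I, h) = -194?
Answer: -I*√145/290 ≈ -0.041523*I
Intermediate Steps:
z(u) = 2*u
1/(√(J(-9, 150) + z(-193))) = 1/(√(-194 + 2*(-193))) = 1/(√(-194 - 386)) = 1/(√(-580)) = 1/(2*I*√145) = -I*√145/290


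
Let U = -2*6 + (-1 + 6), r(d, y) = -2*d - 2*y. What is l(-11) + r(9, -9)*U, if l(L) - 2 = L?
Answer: -9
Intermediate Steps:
U = -7 (U = -12 + 5 = -7)
l(L) = 2 + L
l(-11) + r(9, -9)*U = (2 - 11) + (-2*9 - 2*(-9))*(-7) = -9 + (-18 + 18)*(-7) = -9 + 0*(-7) = -9 + 0 = -9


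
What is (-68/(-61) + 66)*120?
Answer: 491280/61 ≈ 8053.8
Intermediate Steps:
(-68/(-61) + 66)*120 = (-68*(-1/61) + 66)*120 = (68/61 + 66)*120 = (4094/61)*120 = 491280/61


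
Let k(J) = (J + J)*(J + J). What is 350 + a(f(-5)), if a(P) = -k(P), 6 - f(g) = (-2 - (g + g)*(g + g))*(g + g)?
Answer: -4112434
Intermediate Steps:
k(J) = 4*J² (k(J) = (2*J)*(2*J) = 4*J²)
f(g) = 6 - 2*g*(-2 - 4*g²) (f(g) = 6 - (-2 - (g + g)*(g + g))*(g + g) = 6 - (-2 - 2*g*2*g)*2*g = 6 - (-2 - 4*g²)*2*g = 6 - 2*g*(-2 - 4*g²))
a(P) = -4*P²
350 + a(f(-5)) = 350 - 4*(6 + 4*(-5) + 8*(-5)³)² = 350 - 4*(6 - 20 + 8*(-125))² = 350 - 4*(6 - 20 - 1000)² = 350 - 4*(-1014)² = 350 - 4*1028196 = 350 - 4112784 = -4112434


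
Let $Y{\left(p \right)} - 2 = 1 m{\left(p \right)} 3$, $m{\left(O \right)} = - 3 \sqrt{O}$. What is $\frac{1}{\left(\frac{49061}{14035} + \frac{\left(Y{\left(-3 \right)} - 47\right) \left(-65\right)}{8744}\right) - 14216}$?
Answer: $- \frac{5945700387419256590}{84501303888756285505251} - \frac{27989062260250 i \sqrt{3}}{84501303888756285505251} \approx -7.0362 \cdot 10^{-5} - 5.737 \cdot 10^{-10} i$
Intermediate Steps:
$Y{\left(p \right)} = 2 - 9 \sqrt{p}$ ($Y{\left(p \right)} = 2 + 1 \left(- 3 \sqrt{p}\right) 3 = 2 + - 3 \sqrt{p} 3 = 2 - 9 \sqrt{p}$)
$\frac{1}{\left(\frac{49061}{14035} + \frac{\left(Y{\left(-3 \right)} - 47\right) \left(-65\right)}{8744}\right) - 14216} = \frac{1}{\left(\frac{49061}{14035} + \frac{\left(\left(2 - 9 \sqrt{-3}\right) - 47\right) \left(-65\right)}{8744}\right) - 14216} = \frac{1}{\left(49061 \cdot \frac{1}{14035} + \left(\left(2 - 9 i \sqrt{3}\right) - 47\right) \left(-65\right) \frac{1}{8744}\right) - 14216} = \frac{1}{\left(\frac{49061}{14035} + \left(\left(2 - 9 i \sqrt{3}\right) - 47\right) \left(-65\right) \frac{1}{8744}\right) - 14216} = \frac{1}{\left(\frac{49061}{14035} + \left(-45 - 9 i \sqrt{3}\right) \left(-65\right) \frac{1}{8744}\right) - 14216} = \frac{1}{\left(\frac{49061}{14035} + \left(2925 + 585 i \sqrt{3}\right) \frac{1}{8744}\right) - 14216} = \frac{1}{\left(\frac{49061}{14035} + \left(\frac{2925}{8744} + \frac{585 i \sqrt{3}}{8744}\right)\right) - 14216} = \frac{1}{\left(\frac{470041759}{122722040} + \frac{585 i \sqrt{3}}{8744}\right) - 14216} = \frac{1}{- \frac{1744146478881}{122722040} + \frac{585 i \sqrt{3}}{8744}}$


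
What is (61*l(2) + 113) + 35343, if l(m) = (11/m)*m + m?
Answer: 36249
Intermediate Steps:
l(m) = 11 + m
(61*l(2) + 113) + 35343 = (61*(11 + 2) + 113) + 35343 = (61*13 + 113) + 35343 = (793 + 113) + 35343 = 906 + 35343 = 36249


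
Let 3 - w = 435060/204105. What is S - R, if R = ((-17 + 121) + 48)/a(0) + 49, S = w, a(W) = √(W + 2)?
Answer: -654926/13607 - 76*√2 ≈ -155.61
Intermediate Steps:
w = 11817/13607 (w = 3 - 435060/204105 = 3 - 1*29004/13607 = 3 - 29004/13607 = 11817/13607 ≈ 0.86845)
a(W) = √(2 + W)
S = 11817/13607 ≈ 0.86845
R = 49 + 76*√2 (R = ((-17 + 121) + 48)/(√(2 + 0)) + 49 = (104 + 48)/(√2) + 49 = (√2/2)*152 + 49 = 76*√2 + 49 = 49 + 76*√2 ≈ 156.48)
S - R = 11817/13607 - (49 + 76*√2) = 11817/13607 + (-49 - 76*√2) = -654926/13607 - 76*√2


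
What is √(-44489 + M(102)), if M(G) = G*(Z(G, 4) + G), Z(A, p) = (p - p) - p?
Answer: I*√34493 ≈ 185.72*I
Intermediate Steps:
Z(A, p) = -p (Z(A, p) = 0 - p = -p)
M(G) = G*(-4 + G) (M(G) = G*(-1*4 + G) = G*(-4 + G))
√(-44489 + M(102)) = √(-44489 + 102*(-4 + 102)) = √(-44489 + 102*98) = √(-44489 + 9996) = √(-34493) = I*√34493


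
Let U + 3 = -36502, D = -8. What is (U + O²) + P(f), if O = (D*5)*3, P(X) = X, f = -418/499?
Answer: -11030813/499 ≈ -22106.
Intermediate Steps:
U = -36505 (U = -3 - 36502 = -36505)
f = -418/499 (f = -418*1/499 = -418/499 ≈ -0.83768)
O = -120 (O = -8*5*3 = -40*3 = -120)
(U + O²) + P(f) = (-36505 + (-120)²) - 418/499 = (-36505 + 14400) - 418/499 = -22105 - 418/499 = -11030813/499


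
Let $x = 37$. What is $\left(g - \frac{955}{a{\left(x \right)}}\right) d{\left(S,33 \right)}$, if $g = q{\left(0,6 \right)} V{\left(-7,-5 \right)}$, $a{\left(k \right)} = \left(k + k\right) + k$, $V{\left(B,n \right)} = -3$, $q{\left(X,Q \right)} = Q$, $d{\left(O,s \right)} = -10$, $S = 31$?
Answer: $\frac{29530}{111} \approx 266.04$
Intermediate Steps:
$a{\left(k \right)} = 3 k$ ($a{\left(k \right)} = 2 k + k = 3 k$)
$g = -18$ ($g = 6 \left(-3\right) = -18$)
$\left(g - \frac{955}{a{\left(x \right)}}\right) d{\left(S,33 \right)} = \left(-18 - \frac{955}{3 \cdot 37}\right) \left(-10\right) = \left(-18 - \frac{955}{111}\right) \left(-10\right) = \left(- \frac{2953}{111}\right) \left(-10\right) = \frac{29530}{111}$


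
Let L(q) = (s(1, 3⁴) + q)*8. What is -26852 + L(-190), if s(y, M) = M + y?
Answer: -27716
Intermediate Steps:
L(q) = 656 + 8*q (L(q) = ((3⁴ + 1) + q)*8 = ((81 + 1) + q)*8 = (82 + q)*8 = 656 + 8*q)
-26852 + L(-190) = -26852 + (656 + 8*(-190)) = -26852 + (656 - 1520) = -26852 - 864 = -27716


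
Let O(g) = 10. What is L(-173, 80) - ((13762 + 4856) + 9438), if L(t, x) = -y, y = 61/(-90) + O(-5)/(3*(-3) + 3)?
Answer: -2524829/90 ≈ -28054.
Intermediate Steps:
y = -211/90 (y = 61/(-90) + 10/(3*(-3) + 3) = 61*(-1/90) + 10/(-9 + 3) = -61/90 + 10/(-6) = -61/90 + 10*(-⅙) = -61/90 - 5/3 = -211/90 ≈ -2.3444)
L(t, x) = 211/90 (L(t, x) = -1*(-211/90) = 211/90)
L(-173, 80) - ((13762 + 4856) + 9438) = 211/90 - ((13762 + 4856) + 9438) = 211/90 - (18618 + 9438) = 211/90 - 1*28056 = 211/90 - 28056 = -2524829/90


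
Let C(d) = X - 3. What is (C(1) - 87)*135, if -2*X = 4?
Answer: -12420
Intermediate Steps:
X = -2 (X = -½*4 = -2)
C(d) = -5 (C(d) = -2 - 3 = -5)
(C(1) - 87)*135 = (-5 - 87)*135 = -92*135 = -12420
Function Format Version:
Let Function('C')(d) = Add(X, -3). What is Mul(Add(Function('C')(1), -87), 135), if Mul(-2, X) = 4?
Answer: -12420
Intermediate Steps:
X = -2 (X = Mul(Rational(-1, 2), 4) = -2)
Function('C')(d) = -5 (Function('C')(d) = Add(-2, -3) = -5)
Mul(Add(Function('C')(1), -87), 135) = Mul(Add(-5, -87), 135) = Mul(-92, 135) = -12420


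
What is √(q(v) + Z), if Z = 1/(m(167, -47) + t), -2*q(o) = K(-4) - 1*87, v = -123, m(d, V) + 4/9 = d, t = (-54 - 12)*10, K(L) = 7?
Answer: √788859271/4441 ≈ 6.3244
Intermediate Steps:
t = -660 (t = -66*10 = -660)
m(d, V) = -4/9 + d
q(o) = 40 (q(o) = -(7 - 1*87)/2 = -(7 - 87)/2 = -½*(-80) = 40)
Z = -9/4441 (Z = 1/((-4/9 + 167) - 660) = 1/(1499/9 - 660) = 1/(-4441/9) = -9/4441 ≈ -0.0020266)
√(q(v) + Z) = √(40 - 9/4441) = √(177631/4441) = √788859271/4441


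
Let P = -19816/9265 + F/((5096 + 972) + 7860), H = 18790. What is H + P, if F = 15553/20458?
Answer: 49599203270193361/2639960057360 ≈ 18788.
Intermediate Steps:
F = 15553/20458 (F = 15553*(1/20458) = 15553/20458 ≈ 0.76024)
P = -5646207601039/2639960057360 (P = -19816/9265 + 15553/(20458*((5096 + 972) + 7860)) = -19816*1/9265 + 15553/(20458*(6068 + 7860)) = -19816/9265 + (15553/20458)/13928 = -19816/9265 + (15553/20458)*(1/13928) = -19816/9265 + 15553/284939024 = -5646207601039/2639960057360 ≈ -2.1387)
H + P = 18790 - 5646207601039/2639960057360 = 49599203270193361/2639960057360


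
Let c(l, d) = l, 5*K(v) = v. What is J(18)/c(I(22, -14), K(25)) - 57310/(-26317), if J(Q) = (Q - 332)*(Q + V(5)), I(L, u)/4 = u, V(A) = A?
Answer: 96635367/736876 ≈ 131.14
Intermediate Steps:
K(v) = v/5
I(L, u) = 4*u
J(Q) = (-332 + Q)*(5 + Q) (J(Q) = (Q - 332)*(Q + 5) = (-332 + Q)*(5 + Q))
J(18)/c(I(22, -14), K(25)) - 57310/(-26317) = (-1660 + 18² - 327*18)/((4*(-14))) - 57310/(-26317) = (-1660 + 324 - 5886)/(-56) - 57310*(-1/26317) = -7222*(-1/56) + 57310/26317 = 3611/28 + 57310/26317 = 96635367/736876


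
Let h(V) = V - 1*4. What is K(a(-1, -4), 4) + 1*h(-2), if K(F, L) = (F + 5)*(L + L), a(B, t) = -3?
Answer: 10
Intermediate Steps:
h(V) = -4 + V (h(V) = V - 4 = -4 + V)
K(F, L) = 2*L*(5 + F) (K(F, L) = (5 + F)*(2*L) = 2*L*(5 + F))
K(a(-1, -4), 4) + 1*h(-2) = 2*4*(5 - 3) + 1*(-4 - 2) = 2*4*2 + 1*(-6) = 16 - 6 = 10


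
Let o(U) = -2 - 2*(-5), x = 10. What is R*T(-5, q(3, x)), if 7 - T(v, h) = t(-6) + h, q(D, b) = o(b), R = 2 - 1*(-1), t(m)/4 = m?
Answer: 69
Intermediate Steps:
t(m) = 4*m
R = 3 (R = 2 + 1 = 3)
o(U) = 8 (o(U) = -2 + 10 = 8)
q(D, b) = 8
T(v, h) = 31 - h (T(v, h) = 7 - (4*(-6) + h) = 7 - (-24 + h) = 7 + (24 - h) = 31 - h)
R*T(-5, q(3, x)) = 3*(31 - 1*8) = 3*(31 - 8) = 3*23 = 69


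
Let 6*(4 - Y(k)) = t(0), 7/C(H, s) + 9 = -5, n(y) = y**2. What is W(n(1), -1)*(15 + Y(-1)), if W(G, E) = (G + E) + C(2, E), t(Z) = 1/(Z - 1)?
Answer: -115/12 ≈ -9.5833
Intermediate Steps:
C(H, s) = -1/2 (C(H, s) = 7/(-9 - 5) = 7/(-14) = 7*(-1/14) = -1/2)
t(Z) = 1/(-1 + Z)
Y(k) = 25/6 (Y(k) = 4 - 1/(6*(-1 + 0)) = 4 - 1/6/(-1) = 4 - 1/6*(-1) = 4 + 1/6 = 25/6)
W(G, E) = -1/2 + E + G (W(G, E) = (G + E) - 1/2 = (E + G) - 1/2 = -1/2 + E + G)
W(n(1), -1)*(15 + Y(-1)) = (-1/2 - 1 + 1**2)*(15 + 25/6) = (-1/2 - 1 + 1)*(115/6) = -1/2*115/6 = -115/12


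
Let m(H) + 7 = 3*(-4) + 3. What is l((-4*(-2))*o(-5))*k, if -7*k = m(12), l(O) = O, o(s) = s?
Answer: -640/7 ≈ -91.429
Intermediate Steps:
m(H) = -16 (m(H) = -7 + (3*(-4) + 3) = -7 + (-12 + 3) = -7 - 9 = -16)
k = 16/7 (k = -1/7*(-16) = 16/7 ≈ 2.2857)
l((-4*(-2))*o(-5))*k = (-4*(-2)*(-5))*(16/7) = (8*(-5))*(16/7) = -40*16/7 = -640/7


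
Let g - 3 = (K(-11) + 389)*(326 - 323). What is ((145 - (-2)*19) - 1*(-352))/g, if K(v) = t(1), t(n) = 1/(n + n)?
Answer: 1070/2343 ≈ 0.45668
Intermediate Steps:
t(n) = 1/(2*n)
K(v) = 1/2 (K(v) = (1/2)/1 = (1/2)*1 = 1/2)
g = 2343/2 (g = 3 + (1/2 + 389)*(326 - 323) = 3 + (779/2)*3 = 3 + 2337/2 = 2343/2 ≈ 1171.5)
((145 - (-2)*19) - 1*(-352))/g = ((145 - (-2)*19) - 1*(-352))/(2343/2) = ((145 - 1*(-38)) + 352)*(2/2343) = ((145 + 38) + 352)*(2/2343) = (183 + 352)*(2/2343) = 535*(2/2343) = 1070/2343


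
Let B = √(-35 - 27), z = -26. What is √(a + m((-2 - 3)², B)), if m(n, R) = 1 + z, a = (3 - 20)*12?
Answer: I*√229 ≈ 15.133*I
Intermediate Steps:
a = -204 (a = -17*12 = -204)
B = I*√62 (B = √(-62) = I*√62 ≈ 7.874*I)
m(n, R) = -25 (m(n, R) = 1 - 26 = -25)
√(a + m((-2 - 3)², B)) = √(-204 - 25) = √(-229) = I*√229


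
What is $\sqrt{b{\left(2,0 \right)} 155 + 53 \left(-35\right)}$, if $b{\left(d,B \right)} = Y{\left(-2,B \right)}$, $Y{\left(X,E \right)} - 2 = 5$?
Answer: $i \sqrt{770} \approx 27.749 i$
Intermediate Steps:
$Y{\left(X,E \right)} = 7$ ($Y{\left(X,E \right)} = 2 + 5 = 7$)
$b{\left(d,B \right)} = 7$
$\sqrt{b{\left(2,0 \right)} 155 + 53 \left(-35\right)} = \sqrt{7 \cdot 155 + 53 \left(-35\right)} = \sqrt{1085 - 1855} = \sqrt{-770} = i \sqrt{770}$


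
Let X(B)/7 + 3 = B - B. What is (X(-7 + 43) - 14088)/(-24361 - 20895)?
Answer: 14109/45256 ≈ 0.31176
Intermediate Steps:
X(B) = -21 (X(B) = -21 + 7*(B - B) = -21 + 7*0 = -21 + 0 = -21)
(X(-7 + 43) - 14088)/(-24361 - 20895) = (-21 - 14088)/(-24361 - 20895) = -14109/(-45256) = -14109*(-1/45256) = 14109/45256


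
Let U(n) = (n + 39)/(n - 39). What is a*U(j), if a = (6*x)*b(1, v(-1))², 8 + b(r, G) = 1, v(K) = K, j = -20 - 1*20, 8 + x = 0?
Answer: -2352/79 ≈ -29.772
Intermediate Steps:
x = -8 (x = -8 + 0 = -8)
j = -40 (j = -20 - 20 = -40)
b(r, G) = -7 (b(r, G) = -8 + 1 = -7)
U(n) = (39 + n)/(-39 + n)
a = -2352 (a = (6*(-8))*(-7)² = -48*49 = -2352)
a*U(j) = -2352*(39 - 40)/(-39 - 40) = -2352*(-1)/(-79) = -(-2352)*(-1)/79 = -2352*1/79 = -2352/79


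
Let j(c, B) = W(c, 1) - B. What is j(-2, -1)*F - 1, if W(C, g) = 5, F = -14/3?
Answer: -29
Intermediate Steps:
F = -14/3 (F = -14*1/3 = -14/3 ≈ -4.6667)
j(c, B) = 5 - B
j(-2, -1)*F - 1 = (5 - 1*(-1))*(-14/3) - 1 = (5 + 1)*(-14/3) - 1 = 6*(-14/3) - 1 = -28 - 1 = -29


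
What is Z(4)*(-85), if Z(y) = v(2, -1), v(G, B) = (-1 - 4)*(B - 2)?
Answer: -1275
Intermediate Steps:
v(G, B) = 10 - 5*B (v(G, B) = -5*(-2 + B) = 10 - 5*B)
Z(y) = 15 (Z(y) = 10 - 5*(-1) = 10 + 5 = 15)
Z(4)*(-85) = 15*(-85) = -1275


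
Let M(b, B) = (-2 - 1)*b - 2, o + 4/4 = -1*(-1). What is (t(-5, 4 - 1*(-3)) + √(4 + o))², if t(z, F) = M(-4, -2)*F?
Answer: 5184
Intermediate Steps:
o = 0 (o = -1 - 1*(-1) = -1 + 1 = 0)
M(b, B) = -2 - 3*b (M(b, B) = -3*b - 2 = -2 - 3*b)
t(z, F) = 10*F (t(z, F) = (-2 - 3*(-4))*F = (-2 + 12)*F = 10*F)
(t(-5, 4 - 1*(-3)) + √(4 + o))² = (10*(4 - 1*(-3)) + √(4 + 0))² = (10*(4 + 3) + √4)² = (10*7 + 2)² = (70 + 2)² = 72² = 5184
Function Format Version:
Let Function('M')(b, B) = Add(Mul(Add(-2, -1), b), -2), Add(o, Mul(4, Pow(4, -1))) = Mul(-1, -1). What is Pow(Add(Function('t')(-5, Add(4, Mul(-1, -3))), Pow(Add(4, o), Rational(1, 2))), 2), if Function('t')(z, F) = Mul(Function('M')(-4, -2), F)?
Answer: 5184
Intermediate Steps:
o = 0 (o = Add(-1, Mul(-1, -1)) = Add(-1, 1) = 0)
Function('M')(b, B) = Add(-2, Mul(-3, b)) (Function('M')(b, B) = Add(Mul(-3, b), -2) = Add(-2, Mul(-3, b)))
Function('t')(z, F) = Mul(10, F) (Function('t')(z, F) = Mul(Add(-2, Mul(-3, -4)), F) = Mul(Add(-2, 12), F) = Mul(10, F))
Pow(Add(Function('t')(-5, Add(4, Mul(-1, -3))), Pow(Add(4, o), Rational(1, 2))), 2) = Pow(Add(Mul(10, Add(4, Mul(-1, -3))), Pow(Add(4, 0), Rational(1, 2))), 2) = Pow(Add(Mul(10, Add(4, 3)), Pow(4, Rational(1, 2))), 2) = Pow(Add(Mul(10, 7), 2), 2) = Pow(Add(70, 2), 2) = Pow(72, 2) = 5184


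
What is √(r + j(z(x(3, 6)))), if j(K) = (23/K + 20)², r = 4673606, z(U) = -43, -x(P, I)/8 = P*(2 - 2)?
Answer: √8642198063/43 ≈ 2161.9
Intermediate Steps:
x(P, I) = 0 (x(P, I) = -8*P*(2 - 2) = -8*P*0 = -8*0 = 0)
j(K) = (20 + 23/K)²
√(r + j(z(x(3, 6)))) = √(4673606 + (23 + 20*(-43))²/(-43)²) = √(4673606 + (23 - 860)²/1849) = √(4673606 + (1/1849)*(-837)²) = √(4673606 + (1/1849)*700569) = √(4673606 + 700569/1849) = √(8642198063/1849) = √8642198063/43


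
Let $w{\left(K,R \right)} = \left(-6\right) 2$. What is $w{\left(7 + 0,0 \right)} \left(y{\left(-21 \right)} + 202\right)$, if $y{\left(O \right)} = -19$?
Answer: $-2196$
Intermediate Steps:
$w{\left(K,R \right)} = -12$
$w{\left(7 + 0,0 \right)} \left(y{\left(-21 \right)} + 202\right) = - 12 \left(-19 + 202\right) = \left(-12\right) 183 = -2196$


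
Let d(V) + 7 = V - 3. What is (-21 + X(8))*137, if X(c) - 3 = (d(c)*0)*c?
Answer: -2466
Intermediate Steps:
d(V) = -10 + V (d(V) = -7 + (V - 3) = -7 + (-3 + V) = -10 + V)
X(c) = 3 (X(c) = 3 + ((-10 + c)*0)*c = 3 + 0*c = 3 + 0 = 3)
(-21 + X(8))*137 = (-21 + 3)*137 = -18*137 = -2466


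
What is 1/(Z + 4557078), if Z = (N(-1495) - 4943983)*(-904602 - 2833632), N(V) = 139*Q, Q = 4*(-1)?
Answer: 1/18483848361204 ≈ 5.4101e-14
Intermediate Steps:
Q = -4
N(V) = -556 (N(V) = 139*(-4) = -556)
Z = 18483843804126 (Z = (-556 - 4943983)*(-904602 - 2833632) = -4944539*(-3738234) = 18483843804126)
1/(Z + 4557078) = 1/(18483843804126 + 4557078) = 1/18483848361204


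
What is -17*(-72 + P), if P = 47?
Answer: 425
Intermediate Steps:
-17*(-72 + P) = -17*(-72 + 47) = -17*(-25) = 425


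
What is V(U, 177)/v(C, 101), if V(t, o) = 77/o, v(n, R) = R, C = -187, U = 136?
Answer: 77/17877 ≈ 0.0043072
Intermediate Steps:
V(U, 177)/v(C, 101) = (77/177)/101 = (77*(1/177))*(1/101) = (77/177)*(1/101) = 77/17877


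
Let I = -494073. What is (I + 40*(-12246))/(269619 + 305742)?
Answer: -327971/191787 ≈ -1.7101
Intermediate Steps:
(I + 40*(-12246))/(269619 + 305742) = (-494073 + 40*(-12246))/(269619 + 305742) = (-494073 - 489840)/575361 = -983913*1/575361 = -327971/191787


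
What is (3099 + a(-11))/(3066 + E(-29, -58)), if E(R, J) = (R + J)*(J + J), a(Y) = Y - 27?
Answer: 3061/13158 ≈ 0.23263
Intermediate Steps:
a(Y) = -27 + Y
E(R, J) = 2*J*(J + R) (E(R, J) = (J + R)*(2*J) = 2*J*(J + R))
(3099 + a(-11))/(3066 + E(-29, -58)) = (3099 + (-27 - 11))/(3066 + 2*(-58)*(-58 - 29)) = (3099 - 38)/(3066 + 2*(-58)*(-87)) = 3061/(3066 + 10092) = 3061/13158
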